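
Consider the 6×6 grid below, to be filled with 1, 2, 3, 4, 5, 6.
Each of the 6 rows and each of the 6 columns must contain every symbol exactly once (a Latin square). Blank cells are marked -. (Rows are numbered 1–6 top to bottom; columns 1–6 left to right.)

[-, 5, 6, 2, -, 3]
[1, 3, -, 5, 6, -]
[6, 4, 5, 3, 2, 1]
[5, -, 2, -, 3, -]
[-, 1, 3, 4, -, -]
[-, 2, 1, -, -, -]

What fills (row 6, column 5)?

4

Row 1, column 1: row 1 has {2, 3, 5, 6} and column 1 has {1, 5, 6}, leaving only 4.
Row 1, column 5: row 1 has {2, 3, 4, 5, 6} and column 5 has {2, 3, 6}, leaving only 1.
Row 2, column 3: row 2 has {1, 3, 5, 6} and column 3 has {1, 2, 3, 5, 6}, leaving only 4.
Row 2, column 6: row 2 has {1, 3, 4, 5, 6} and column 6 has {1, 3}, leaving only 2.
Row 4, column 2: row 4 has {2, 3, 5} and column 2 has {1, 2, 3, 4, 5}, leaving only 6.
Row 4, column 4: row 4 has {2, 3, 5, 6} and column 4 has {2, 3, 4, 5}, leaving only 1.
Row 4, column 6: row 4 has {1, 2, 3, 5, 6} and column 6 has {1, 2, 3}, leaving only 4.
Row 5, column 1: row 5 has {1, 3, 4} and column 1 has {1, 4, 5, 6}, leaving only 2.
Row 5, column 5: row 5 has {1, 2, 3, 4} and column 5 has {1, 2, 3, 6}, leaving only 5.
Row 6 already has {1, 2} and column 5 already has {1, 2, 3, 5, 6}, so row 6, column 5 must be 4.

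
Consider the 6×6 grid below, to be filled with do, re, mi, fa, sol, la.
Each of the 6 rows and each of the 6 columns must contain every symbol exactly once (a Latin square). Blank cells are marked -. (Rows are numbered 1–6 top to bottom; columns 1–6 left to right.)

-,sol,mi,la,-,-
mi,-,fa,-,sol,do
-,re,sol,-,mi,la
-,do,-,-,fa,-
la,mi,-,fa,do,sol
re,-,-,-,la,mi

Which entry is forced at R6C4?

sol

Row 1, column 5: row 1 has {mi, sol, la} and column 5 has {do, mi, fa, sol, la}, leaving only re.
Row 1, column 6: row 1 has {re, mi, sol, la} and column 6 has {do, mi, sol, la}, leaving only fa.
Row 1, column 1: row 1 has {re, mi, fa, sol, la} and column 1 has {re, mi, la}, leaving only do.
Row 2, column 2: row 2 has {do, mi, fa, sol} and column 2 has {do, re, mi, sol}, leaving only la.
Row 2, column 4: row 2 has {do, mi, fa, sol, la} and column 4 has {fa, la}, leaving only re.
Row 3, column 1: row 3 has {re, mi, sol, la} and column 1 has {do, re, mi, la}, leaving only fa.
Row 3, column 4: row 3 has {re, mi, fa, sol, la} and column 4 has {re, fa, la}, leaving only do.
Row 6 already has {re, mi, la} and column 4 already has {do, re, fa, la}, so row 6, column 4 must be sol.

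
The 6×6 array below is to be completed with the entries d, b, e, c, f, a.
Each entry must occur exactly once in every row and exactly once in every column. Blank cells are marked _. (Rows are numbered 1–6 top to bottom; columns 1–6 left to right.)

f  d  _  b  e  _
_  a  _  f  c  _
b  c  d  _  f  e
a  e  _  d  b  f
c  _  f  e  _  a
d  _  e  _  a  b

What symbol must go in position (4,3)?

Row 4 already has {d, b, e, f, a} and column 3 already has {d, e, f}, so row 4, column 3 must be c.

c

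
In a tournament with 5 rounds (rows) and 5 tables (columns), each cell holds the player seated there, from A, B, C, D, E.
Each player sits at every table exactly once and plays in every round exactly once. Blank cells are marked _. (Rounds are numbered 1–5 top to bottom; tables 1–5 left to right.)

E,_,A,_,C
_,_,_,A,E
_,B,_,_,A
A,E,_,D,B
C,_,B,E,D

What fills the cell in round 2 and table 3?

D

Round 1, table 2: round 1 has {A, C, E} and table 2 has {B, E}, leaving only D.
Round 1, table 4: round 1 has {A, C, D, E} and table 4 has {A, D, E}, leaving only B.
Round 2, table 2: round 2 has {A, E} and table 2 has {B, D, E}, leaving only C.
Round 2 already has {A, C, E} and table 3 already has {A, B}, so round 2, table 3 must be D.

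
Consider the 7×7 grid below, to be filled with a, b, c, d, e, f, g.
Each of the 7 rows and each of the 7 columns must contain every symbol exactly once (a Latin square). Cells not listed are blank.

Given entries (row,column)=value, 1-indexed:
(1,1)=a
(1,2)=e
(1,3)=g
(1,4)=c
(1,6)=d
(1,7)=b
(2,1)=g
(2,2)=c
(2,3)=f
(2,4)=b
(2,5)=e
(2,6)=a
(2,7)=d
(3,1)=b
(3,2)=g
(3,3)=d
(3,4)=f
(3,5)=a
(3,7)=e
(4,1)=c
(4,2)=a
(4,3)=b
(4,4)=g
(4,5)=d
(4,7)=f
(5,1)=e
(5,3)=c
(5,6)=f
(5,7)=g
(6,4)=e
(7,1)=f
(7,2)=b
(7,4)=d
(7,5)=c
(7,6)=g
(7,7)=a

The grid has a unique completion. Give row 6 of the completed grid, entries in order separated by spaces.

Row 6, column 1: row 6 has {e} and column 1 has {a, b, c, e, f, g}, leaving only d.
Row 6, column 2: row 6 has {d, e} and column 2 has {a, b, c, e, g}, leaving only f.
Row 6, column 3: row 6 has {d, e, f} and column 3 has {b, c, d, f, g}, leaving only a.
Row 6, column 7: row 6 has {a, d, e, f} and column 7 has {a, b, d, e, f, g}, leaving only c.
Row 6, column 6: row 6 has {a, c, d, e, f} and column 6 has {a, d, f, g}, leaving only b.
Row 6, column 5: row 6 has {a, b, c, d, e, f} and column 5 has {a, c, d, e}, leaving only g.
So row 6 reads: d f a e g b c.

d f a e g b c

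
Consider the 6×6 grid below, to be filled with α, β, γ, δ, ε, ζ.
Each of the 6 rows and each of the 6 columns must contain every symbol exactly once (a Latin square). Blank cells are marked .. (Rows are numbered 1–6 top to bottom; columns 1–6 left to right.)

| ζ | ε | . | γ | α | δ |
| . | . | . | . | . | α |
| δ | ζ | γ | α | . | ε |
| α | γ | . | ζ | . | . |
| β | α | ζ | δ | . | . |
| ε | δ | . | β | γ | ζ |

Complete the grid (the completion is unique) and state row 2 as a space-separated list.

γ β δ ε ζ α

Row 2, column 1: row 2 has {α} and column 1 has {α, β, δ, ε, ζ}, leaving only γ.
Row 2, column 2: row 2 has {α, γ} and column 2 has {α, γ, δ, ε, ζ}, leaving only β.
Row 2, column 4: row 2 has {α, β, γ} and column 4 has {α, β, γ, δ, ζ}, leaving only ε.
Row 2, column 3: row 2 has {α, β, γ, ε} and column 3 has {γ, ζ}, leaving only δ.
Row 2, column 5: row 2 has {α, β, γ, δ, ε} and column 5 has {α, γ}, leaving only ζ.
So row 2 reads: γ β δ ε ζ α.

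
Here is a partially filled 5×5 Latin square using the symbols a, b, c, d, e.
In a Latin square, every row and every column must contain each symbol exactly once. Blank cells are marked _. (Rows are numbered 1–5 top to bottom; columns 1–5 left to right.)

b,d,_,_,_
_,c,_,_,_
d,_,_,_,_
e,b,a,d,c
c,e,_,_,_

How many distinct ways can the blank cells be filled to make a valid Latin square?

6

Row 1, column 3: eliminating its row and column leaves {c, e}.
Row 1, column 4: eliminating its row and column leaves {a, c, e}.
Row 1, column 5: eliminating its row and column leaves {a, e}.
Row 2, column 1: eliminating its row and column leaves {a}.
Row 2, column 3: eliminating its row and column leaves {b, d, e}.
Row 2, column 4: eliminating its row and column leaves {a, b, e}.
Row 2, column 5: eliminating its row and column leaves {a, b, d, e}.
Row 3, column 2: eliminating its row and column leaves {a}.
Row 3, column 3: eliminating its row and column leaves {b, c, e}.
Row 3, column 4: eliminating its row and column leaves {a, b, c, e}.
Row 3, column 5: eliminating its row and column leaves {a, b, e}.
Row 5, column 3: eliminating its row and column leaves {b, d}.
Row 5, column 4: eliminating its row and column leaves {a, b}.
Row 5, column 5: eliminating its row and column leaves {a, b, d}.
Enumerating the assignments across these blanks that avoid any row or column repeat gives 6 completions.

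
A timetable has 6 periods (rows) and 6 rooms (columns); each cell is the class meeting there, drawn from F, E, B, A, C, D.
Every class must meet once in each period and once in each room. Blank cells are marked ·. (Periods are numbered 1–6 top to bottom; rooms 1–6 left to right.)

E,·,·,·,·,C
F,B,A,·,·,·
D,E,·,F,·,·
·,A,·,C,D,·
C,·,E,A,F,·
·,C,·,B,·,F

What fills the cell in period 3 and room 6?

Period 1, room 4: period 1 has {E, C} and room 4 has {F, B, A, C}, leaving only D.
Period 1, room 2: period 1 has {E, C, D} and room 2 has {E, B, A, C}, leaving only F.
Period 1, room 3: period 1 has {F, E, C, D} and room 3 has {E, A}, leaving only B.
Period 1, room 5: period 1 has {F, E, B, C, D} and room 5 has {F, D}, leaving only A.
Period 2, room 4: period 2 has {F, B, A} and room 4 has {F, B, A, C, D}, leaving only E.
Period 2, room 5: period 2 has {F, E, B, A} and room 5 has {F, A, D}, leaving only C.
Period 2, room 6: period 2 has {F, E, B, A, C} and room 6 has {F, C}, leaving only D.
Period 3, room 3: period 3 has {F, E, D} and room 3 has {E, B, A}, leaving only C.
Period 3, room 5: period 3 has {F, E, C, D} and room 5 has {F, A, C, D}, leaving only B.
Period 3 already has {F, E, B, C, D} and room 6 already has {F, C, D}, so period 3, room 6 must be A.

A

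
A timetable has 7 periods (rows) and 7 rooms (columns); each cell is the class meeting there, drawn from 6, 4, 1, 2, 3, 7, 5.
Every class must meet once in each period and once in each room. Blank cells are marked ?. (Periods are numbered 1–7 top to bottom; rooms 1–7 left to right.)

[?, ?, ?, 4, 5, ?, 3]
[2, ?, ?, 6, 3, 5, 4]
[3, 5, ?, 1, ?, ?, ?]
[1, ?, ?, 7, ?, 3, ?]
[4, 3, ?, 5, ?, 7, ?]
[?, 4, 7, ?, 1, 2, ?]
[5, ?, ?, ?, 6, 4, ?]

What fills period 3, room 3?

Period 2, room 3: period 2 has {6, 4, 2, 3, 5} and room 3 has {7}, leaving only 1.
Period 2, room 2: period 2 has {6, 4, 1, 2, 3, 5} and room 2 has {4, 3, 5}, leaving only 7.
Period 3, room 6: period 3 has {1, 3, 5} and room 6 has {4, 2, 3, 7, 5}, leaving only 6.
Period 1, room 6: period 1 has {4, 3, 5} and room 6 has {6, 4, 2, 3, 7, 5}, leaving only 1.
Period 5, room 5: period 5 has {4, 3, 7, 5} and room 5 has {6, 1, 3, 5}, leaving only 2.
Period 4, room 5: period 4 has {1, 3, 7} and room 5 has {6, 1, 2, 3, 5}, leaving only 4.
Period 3, room 5: period 3 has {6, 1, 3, 5} and room 5 has {6, 4, 1, 2, 3, 5}, leaving only 7.
Period 3, room 7: period 3 has {6, 1, 3, 7, 5} and room 7 has {4, 3}, leaving only 2.
Period 3 already has {6, 1, 2, 3, 7, 5} and room 3 already has {1, 7}, so period 3, room 3 must be 4.

4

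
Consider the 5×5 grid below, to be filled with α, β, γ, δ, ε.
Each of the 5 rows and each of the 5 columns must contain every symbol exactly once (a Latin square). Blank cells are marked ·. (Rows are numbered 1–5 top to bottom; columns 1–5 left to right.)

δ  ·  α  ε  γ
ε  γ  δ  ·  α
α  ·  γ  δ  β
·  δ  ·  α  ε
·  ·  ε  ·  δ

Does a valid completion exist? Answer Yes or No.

Yes

No row or column among the givens repeats a symbol, and propagating forced cells runs into no contradiction.
One valid completion exists (for instance, δ β α ε γ / ε γ δ β α / α ε γ δ β / γ δ β α ε / β α ε γ δ).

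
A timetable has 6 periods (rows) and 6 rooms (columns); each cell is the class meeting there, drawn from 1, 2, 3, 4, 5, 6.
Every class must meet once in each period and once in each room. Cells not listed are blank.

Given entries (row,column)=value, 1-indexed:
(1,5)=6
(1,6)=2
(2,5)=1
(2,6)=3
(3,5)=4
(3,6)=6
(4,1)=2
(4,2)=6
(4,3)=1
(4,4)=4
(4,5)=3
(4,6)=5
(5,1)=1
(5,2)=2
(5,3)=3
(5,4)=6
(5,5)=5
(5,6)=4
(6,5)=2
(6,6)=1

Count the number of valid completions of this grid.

14

Period 1, room 1: eliminating its period and room leaves {3, 4, 5}.
Period 1, room 2: eliminating its period and room leaves {1, 3, 4, 5}.
Period 1, room 3: eliminating its period and room leaves {4, 5}.
Period 1, room 4: eliminating its period and room leaves {1, 3, 5}.
Period 2, room 1: eliminating its period and room leaves {4, 5, 6}.
Period 2, room 2: eliminating its period and room leaves {4, 5}.
Period 2, room 3: eliminating its period and room leaves {2, 4, 5, 6}.
Period 2, room 4: eliminating its period and room leaves {2, 5}.
Period 3, room 1: eliminating its period and room leaves {3, 5}.
Period 3, room 2: eliminating its period and room leaves {1, 3, 5}.
Period 3, room 3: eliminating its period and room leaves {2, 5}.
Period 3, room 4: eliminating its period and room leaves {1, 2, 3, 5}.
Period 6, room 1: eliminating its period and room leaves {3, 4, 5, 6}.
Period 6, room 2: eliminating its period and room leaves {3, 4, 5}.
Period 6, room 3: eliminating its period and room leaves {4, 5, 6}.
Period 6, room 4: eliminating its period and room leaves {3, 5}.
Enumerating the assignments across these blanks that avoid any period or room repeat gives 14 completions.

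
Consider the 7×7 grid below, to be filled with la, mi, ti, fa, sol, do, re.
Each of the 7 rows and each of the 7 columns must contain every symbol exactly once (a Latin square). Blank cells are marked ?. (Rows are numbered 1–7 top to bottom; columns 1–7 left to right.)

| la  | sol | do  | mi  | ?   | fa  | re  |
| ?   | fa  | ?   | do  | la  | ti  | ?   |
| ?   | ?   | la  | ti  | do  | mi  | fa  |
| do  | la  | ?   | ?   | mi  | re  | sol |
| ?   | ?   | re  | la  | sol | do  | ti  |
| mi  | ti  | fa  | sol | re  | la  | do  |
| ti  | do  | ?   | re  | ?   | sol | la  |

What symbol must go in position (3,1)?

sol

Row 1, column 5: row 1 has {la, mi, fa, sol, do, re} and column 5 has {la, mi, sol, do, re}, leaving only ti.
Row 2, column 7: row 2 has {la, ti, fa, do} and column 7 has {la, ti, fa, sol, do, re}, leaving only mi.
Row 2, column 3: row 2 has {la, mi, ti, fa, do} and column 3 has {la, fa, do, re}, leaving only sol.
Row 2, column 1: row 2 has {la, mi, ti, fa, sol, do} and column 1 has {la, mi, ti, do}, leaving only re.
Row 3 already has {la, mi, ti, fa, do} and column 1 already has {la, mi, ti, do, re}, so row 3, column 1 must be sol.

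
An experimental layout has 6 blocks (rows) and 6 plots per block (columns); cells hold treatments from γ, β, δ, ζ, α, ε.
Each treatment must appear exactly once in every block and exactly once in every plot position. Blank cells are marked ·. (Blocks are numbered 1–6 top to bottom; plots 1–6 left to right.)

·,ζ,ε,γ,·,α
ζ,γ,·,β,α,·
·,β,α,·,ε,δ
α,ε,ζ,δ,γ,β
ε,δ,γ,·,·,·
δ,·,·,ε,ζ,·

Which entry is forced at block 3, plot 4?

ζ

Block 3 already has {β, δ, α, ε} and plot 4 already has {γ, β, δ, ε}, so block 3, plot 4 must be ζ.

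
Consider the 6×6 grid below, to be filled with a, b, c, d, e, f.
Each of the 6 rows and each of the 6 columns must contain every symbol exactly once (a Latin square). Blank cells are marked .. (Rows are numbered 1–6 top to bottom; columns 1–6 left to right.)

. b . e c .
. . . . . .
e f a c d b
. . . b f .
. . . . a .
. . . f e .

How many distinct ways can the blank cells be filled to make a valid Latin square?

Row 1, column 1: eliminating its row and column leaves {a, d, f}.
Row 1, column 3: eliminating its row and column leaves {d, f}.
Row 1, column 6: eliminating its row and column leaves {a, d, f}.
Row 2, column 1: eliminating its row and column leaves {a, b, c, d, f}.
Row 2, column 2: eliminating its row and column leaves {a, c, d, e}.
Row 2, column 3: eliminating its row and column leaves {b, c, d, e, f}.
Row 2, column 4: eliminating its row and column leaves {a, d}.
Row 2, column 5: eliminating its row and column leaves {b}.
Row 2, column 6: eliminating its row and column leaves {a, c, d, e, f}.
Row 4, column 1: eliminating its row and column leaves {a, c, d}.
Row 4, column 2: eliminating its row and column leaves {a, c, d, e}.
Row 4, column 3: eliminating its row and column leaves {c, d, e}.
Row 4, column 6: eliminating its row and column leaves {a, c, d, e}.
Row 5, column 1: eliminating its row and column leaves {b, c, d, f}.
Row 5, column 2: eliminating its row and column leaves {c, d, e}.
Row 5, column 3: eliminating its row and column leaves {b, c, d, e, f}.
Row 5, column 4: eliminating its row and column leaves {d}.
Row 5, column 6: eliminating its row and column leaves {c, d, e, f}.
Row 6, column 1: eliminating its row and column leaves {a, b, c, d}.
Row 6, column 2: eliminating its row and column leaves {a, c, d}.
Row 6, column 3: eliminating its row and column leaves {b, c, d}.
Row 6, column 6: eliminating its row and column leaves {a, c, d}.
Enumerating the assignments across these blanks that avoid any row or column repeat gives 56 completions.

56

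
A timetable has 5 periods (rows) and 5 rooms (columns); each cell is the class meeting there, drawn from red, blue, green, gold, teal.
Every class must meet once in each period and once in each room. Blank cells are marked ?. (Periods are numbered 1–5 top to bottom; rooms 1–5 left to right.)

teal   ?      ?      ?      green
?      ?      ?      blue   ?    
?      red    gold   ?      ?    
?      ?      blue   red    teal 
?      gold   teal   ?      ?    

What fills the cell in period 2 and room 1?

Period 1, room 2: period 1 has {green, teal} and room 2 has {red, gold}, leaving only blue.
Period 1, room 3: period 1 has {blue, green, teal} and room 3 has {blue, gold, teal}, leaving only red.
Period 1, room 4: period 1 has {red, blue, green, teal} and room 4 has {red, blue}, leaving only gold.
Period 2, room 3: period 2 has {blue} and room 3 has {red, blue, gold, teal}, leaving only green.
Period 2, room 2: period 2 has {blue, green} and room 2 has {red, blue, gold}, leaving only teal.
Period 3, room 5: period 3 has {red, gold} and room 5 has {green, teal}, leaving only blue.
Period 3, room 1: period 3 has {red, blue, gold} and room 1 has {teal}, leaving only green.
Period 3, room 4: period 3 has {red, blue, green, gold} and room 4 has {red, blue, gold}, leaving only teal.
Period 4, room 1: period 4 has {red, blue, teal} and room 1 has {green, teal}, leaving only gold.
Period 2 already has {blue, green, teal} and room 1 already has {green, gold, teal}, so period 2, room 1 must be red.

red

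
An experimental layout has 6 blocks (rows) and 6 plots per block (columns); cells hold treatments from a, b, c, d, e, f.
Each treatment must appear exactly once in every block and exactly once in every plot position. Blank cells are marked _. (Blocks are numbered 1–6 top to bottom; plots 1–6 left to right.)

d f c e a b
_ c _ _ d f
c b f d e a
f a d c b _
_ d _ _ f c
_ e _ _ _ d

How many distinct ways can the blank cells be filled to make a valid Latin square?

4

Block 2, plot 1: eliminating its block and plot leaves {a, b, e}.
Block 2, plot 3: eliminating its block and plot leaves {a, b, e}.
Block 2, plot 4: eliminating its block and plot leaves {a, b}.
Block 4, plot 6: eliminating its block and plot leaves {e}.
Block 5, plot 1: eliminating its block and plot leaves {a, b, e}.
Block 5, plot 3: eliminating its block and plot leaves {a, b, e}.
Block 5, plot 4: eliminating its block and plot leaves {a, b}.
Block 6, plot 1: eliminating its block and plot leaves {a, b}.
Block 6, plot 3: eliminating its block and plot leaves {a, b}.
Block 6, plot 4: eliminating its block and plot leaves {a, b, f}.
Block 6, plot 5: eliminating its block and plot leaves {c}.
Enumerating the assignments across these blanks that avoid any block or plot repeat gives 4 completions.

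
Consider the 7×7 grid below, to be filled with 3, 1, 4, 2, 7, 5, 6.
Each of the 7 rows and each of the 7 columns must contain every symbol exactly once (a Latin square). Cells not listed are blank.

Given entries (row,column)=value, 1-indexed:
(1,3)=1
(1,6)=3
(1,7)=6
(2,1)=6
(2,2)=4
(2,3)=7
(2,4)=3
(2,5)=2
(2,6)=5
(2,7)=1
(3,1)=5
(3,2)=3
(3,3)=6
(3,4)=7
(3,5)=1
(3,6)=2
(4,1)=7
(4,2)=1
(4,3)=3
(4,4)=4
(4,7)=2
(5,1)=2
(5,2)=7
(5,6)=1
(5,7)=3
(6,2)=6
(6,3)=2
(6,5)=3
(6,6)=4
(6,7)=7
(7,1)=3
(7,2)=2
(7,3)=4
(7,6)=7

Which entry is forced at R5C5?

Row 1, column 1: row 1 has {3, 1, 6} and column 1 has {3, 2, 7, 5, 6}, leaving only 4.
Row 1, column 2: row 1 has {3, 1, 4, 6} and column 2 has {3, 1, 4, 2, 7, 6}, leaving only 5.
Row 1, column 4: row 1 has {3, 1, 4, 5, 6} and column 4 has {3, 4, 7}, leaving only 2.
Row 1, column 5: row 1 has {3, 1, 4, 2, 5, 6} and column 5 has {3, 1, 2}, leaving only 7.
Row 3, column 7: row 3 has {3, 1, 2, 7, 5, 6} and column 7 has {3, 1, 2, 7, 6}, leaving only 4.
Row 4, column 6: row 4 has {3, 1, 4, 2, 7} and column 6 has {3, 1, 4, 2, 7, 5}, leaving only 6.
Row 4, column 5: row 4 has {3, 1, 4, 2, 7, 6} and column 5 has {3, 1, 2, 7}, leaving only 5.
Row 5, column 3: row 5 has {3, 1, 2, 7} and column 3 has {3, 1, 4, 2, 7, 6}, leaving only 5.
Row 5, column 4: row 5 has {3, 1, 2, 7, 5} and column 4 has {3, 4, 2, 7}, leaving only 6.
Row 5 already has {3, 1, 2, 7, 5, 6} and column 5 already has {3, 1, 2, 7, 5}, so row 5, column 5 must be 4.

4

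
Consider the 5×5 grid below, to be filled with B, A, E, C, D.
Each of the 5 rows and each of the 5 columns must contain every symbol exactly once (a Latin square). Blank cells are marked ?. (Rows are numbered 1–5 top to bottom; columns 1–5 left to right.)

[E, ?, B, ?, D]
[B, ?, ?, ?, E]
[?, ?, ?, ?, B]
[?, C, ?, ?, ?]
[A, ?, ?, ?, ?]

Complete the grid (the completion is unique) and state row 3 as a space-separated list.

Row 1, column 2: row 1 has {B, E, D} and column 2 has {C}, leaving only A.
Row 1, column 4: row 1 has {B, A, E, D} and column 4 has {}, leaving only C.
Row 2, column 2: row 2 has {B, E} and column 2 has {A, C}, leaving only D.
Row 3, column 2: row 3 has {B} and column 2 has {A, C, D}, leaving only E.
Row 2, column 4: row 2 has {B, E, D} and column 4 has {C}, leaving only A.
Row 3, column 4: row 3 has {B, E} and column 4 has {A, C}, leaving only D.
Row 3, column 1: row 3 has {B, E, D} and column 1 has {B, A, E}, leaving only C.
Row 3, column 3: row 3 has {B, E, C, D} and column 3 has {B}, leaving only A.
So row 3 reads: C E A D B.

C E A D B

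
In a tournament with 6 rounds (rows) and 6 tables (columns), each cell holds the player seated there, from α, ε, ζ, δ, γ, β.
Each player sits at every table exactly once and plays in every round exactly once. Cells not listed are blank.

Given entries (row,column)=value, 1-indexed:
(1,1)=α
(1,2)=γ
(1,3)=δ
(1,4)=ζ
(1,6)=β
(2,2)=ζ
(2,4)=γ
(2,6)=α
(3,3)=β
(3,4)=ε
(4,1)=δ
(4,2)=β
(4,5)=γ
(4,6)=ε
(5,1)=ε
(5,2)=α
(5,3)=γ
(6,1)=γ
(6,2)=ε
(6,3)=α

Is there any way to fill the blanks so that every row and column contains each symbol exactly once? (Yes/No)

Yes

No round or table among the givens repeats a symbol, and propagating forced cells runs into no contradiction.
One valid completion exists (for instance, α γ δ ζ ε β / β ζ ε γ δ α / ζ δ β ε α γ / δ β ζ α γ ε / ε α γ δ β ζ / γ ε α β ζ δ).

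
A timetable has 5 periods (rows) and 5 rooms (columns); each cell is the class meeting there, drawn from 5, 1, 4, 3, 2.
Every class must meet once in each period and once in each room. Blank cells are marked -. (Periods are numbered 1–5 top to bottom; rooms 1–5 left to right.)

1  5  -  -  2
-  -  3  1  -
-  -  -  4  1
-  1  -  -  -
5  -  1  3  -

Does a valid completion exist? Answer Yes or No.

No

Period 1, room 4: period 1 together with room 4 already contain {5, 1, 4, 3, 2} — every symbol — so nothing can go there. The grid has no valid completion.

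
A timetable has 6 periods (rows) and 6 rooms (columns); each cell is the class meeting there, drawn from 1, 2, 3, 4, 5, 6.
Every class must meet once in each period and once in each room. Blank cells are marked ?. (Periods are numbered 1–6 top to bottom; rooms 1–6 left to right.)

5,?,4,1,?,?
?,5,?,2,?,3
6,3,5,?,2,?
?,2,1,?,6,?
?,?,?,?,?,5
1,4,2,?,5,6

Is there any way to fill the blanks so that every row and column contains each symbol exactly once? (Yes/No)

No period or room among the givens repeats a symbol, and propagating forced cells runs into no contradiction.
One valid completion exists (for instance, 5 6 4 1 3 2 / 4 5 6 2 1 3 / 6 3 5 4 2 1 / 3 2 1 5 6 4 / 2 1 3 6 4 5 / 1 4 2 3 5 6).

Yes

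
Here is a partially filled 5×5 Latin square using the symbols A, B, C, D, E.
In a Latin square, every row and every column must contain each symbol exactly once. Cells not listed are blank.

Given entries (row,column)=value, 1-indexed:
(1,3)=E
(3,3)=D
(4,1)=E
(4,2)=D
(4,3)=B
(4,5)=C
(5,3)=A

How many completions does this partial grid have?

56

Row 1, column 1: eliminating its row and column leaves {A, B, C, D}.
Row 1, column 2: eliminating its row and column leaves {A, B, C}.
Row 1, column 4: eliminating its row and column leaves {A, B, C, D}.
Row 1, column 5: eliminating its row and column leaves {A, B, D}.
Row 2, column 1: eliminating its row and column leaves {A, B, C, D}.
Row 2, column 2: eliminating its row and column leaves {A, B, C, E}.
Row 2, column 3: eliminating its row and column leaves {C}.
Row 2, column 4: eliminating its row and column leaves {A, B, C, D, E}.
Row 2, column 5: eliminating its row and column leaves {A, B, D, E}.
Row 3, column 1: eliminating its row and column leaves {A, B, C}.
Row 3, column 2: eliminating its row and column leaves {A, B, C, E}.
Row 3, column 4: eliminating its row and column leaves {A, B, C, E}.
Row 3, column 5: eliminating its row and column leaves {A, B, E}.
Row 4, column 4: eliminating its row and column leaves {A}.
Row 5, column 1: eliminating its row and column leaves {B, C, D}.
Row 5, column 2: eliminating its row and column leaves {B, C, E}.
Row 5, column 4: eliminating its row and column leaves {B, C, D, E}.
Row 5, column 5: eliminating its row and column leaves {B, D, E}.
Enumerating the assignments across these blanks that avoid any row or column repeat gives 56 completions.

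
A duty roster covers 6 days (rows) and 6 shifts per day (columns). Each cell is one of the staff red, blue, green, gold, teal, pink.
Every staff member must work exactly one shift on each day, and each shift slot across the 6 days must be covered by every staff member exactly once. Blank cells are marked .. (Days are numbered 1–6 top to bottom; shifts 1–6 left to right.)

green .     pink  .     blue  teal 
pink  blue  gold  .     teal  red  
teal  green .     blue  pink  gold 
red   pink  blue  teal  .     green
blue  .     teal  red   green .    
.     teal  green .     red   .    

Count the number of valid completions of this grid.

Day 1, shift 2: eliminating its day and shift leaves {red, gold}.
Day 1, shift 4: eliminating its day and shift leaves {gold}.
Day 2, shift 4: eliminating its day and shift leaves {green}.
Day 3, shift 3: eliminating its day and shift leaves {red}.
Day 4, shift 5: eliminating its day and shift leaves {gold}.
Day 5, shift 2: eliminating its day and shift leaves {gold}.
Day 5, shift 6: eliminating its day and shift leaves {pink}.
Day 6, shift 1: eliminating its day and shift leaves {gold}.
Day 6, shift 4: eliminating its day and shift leaves {gold, pink}.
Day 6, shift 6: eliminating its day and shift leaves {blue, pink}.
Only one assignment across all blanks avoids any day or shift repeat, giving 1 completion.

1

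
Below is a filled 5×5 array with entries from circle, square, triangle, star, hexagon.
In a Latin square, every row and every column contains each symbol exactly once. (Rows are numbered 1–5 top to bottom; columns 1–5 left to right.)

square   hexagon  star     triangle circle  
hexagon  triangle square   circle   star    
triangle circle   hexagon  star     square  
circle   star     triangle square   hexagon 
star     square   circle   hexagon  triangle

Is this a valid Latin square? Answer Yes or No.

Each row is a permutation of the 5 symbols, and so is each column.

Yes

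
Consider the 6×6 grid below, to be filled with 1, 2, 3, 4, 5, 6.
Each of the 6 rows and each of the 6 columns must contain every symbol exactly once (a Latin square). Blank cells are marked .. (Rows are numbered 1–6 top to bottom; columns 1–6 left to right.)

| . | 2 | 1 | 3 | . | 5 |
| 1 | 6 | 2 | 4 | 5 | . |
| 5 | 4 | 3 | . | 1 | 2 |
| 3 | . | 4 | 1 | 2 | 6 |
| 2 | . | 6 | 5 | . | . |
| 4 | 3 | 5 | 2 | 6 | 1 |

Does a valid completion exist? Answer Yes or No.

Yes

No row or column among the givens repeats a symbol, and propagating forced cells runs into no contradiction.
One valid completion exists (for instance, 6 2 1 3 4 5 / 1 6 2 4 5 3 / 5 4 3 6 1 2 / 3 5 4 1 2 6 / 2 1 6 5 3 4 / 4 3 5 2 6 1).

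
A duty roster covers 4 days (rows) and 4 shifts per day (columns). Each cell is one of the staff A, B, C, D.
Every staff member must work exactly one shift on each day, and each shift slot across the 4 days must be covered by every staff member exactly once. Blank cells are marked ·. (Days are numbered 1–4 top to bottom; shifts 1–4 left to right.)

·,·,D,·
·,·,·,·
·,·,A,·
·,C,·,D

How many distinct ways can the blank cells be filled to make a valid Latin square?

Day 1, shift 1: eliminating its day and shift leaves {A, B, C}.
Day 1, shift 2: eliminating its day and shift leaves {A, B}.
Day 1, shift 4: eliminating its day and shift leaves {A, B, C}.
Day 2, shift 1: eliminating its day and shift leaves {A, B, C, D}.
Day 2, shift 2: eliminating its day and shift leaves {A, B, D}.
Day 2, shift 3: eliminating its day and shift leaves {B, C}.
Day 2, shift 4: eliminating its day and shift leaves {A, B, C}.
Day 3, shift 1: eliminating its day and shift leaves {B, C, D}.
Day 3, shift 2: eliminating its day and shift leaves {B, D}.
Day 3, shift 4: eliminating its day and shift leaves {B, C}.
Day 4, shift 1: eliminating its day and shift leaves {A, B}.
Day 4, shift 3: eliminating its day and shift leaves {B}.
Enumerating the assignments across these blanks that avoid any day or shift repeat gives 4 completions.

4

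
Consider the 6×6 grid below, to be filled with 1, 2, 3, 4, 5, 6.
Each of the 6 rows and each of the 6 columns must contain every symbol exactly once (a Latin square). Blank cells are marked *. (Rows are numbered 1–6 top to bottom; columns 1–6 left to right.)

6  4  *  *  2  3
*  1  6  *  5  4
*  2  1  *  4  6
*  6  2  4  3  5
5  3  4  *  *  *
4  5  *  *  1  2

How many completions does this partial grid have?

Row 1, column 3: eliminating its row and column leaves {5}.
Row 1, column 4: eliminating its row and column leaves {1, 5}.
Row 2, column 1: eliminating its row and column leaves {2, 3}.
Row 2, column 4: eliminating its row and column leaves {2, 3}.
Row 3, column 1: eliminating its row and column leaves {3}.
Row 3, column 4: eliminating its row and column leaves {3, 5}.
Row 4, column 1: eliminating its row and column leaves {1}.
Row 5, column 4: eliminating its row and column leaves {1, 2, 6}.
Row 5, column 5: eliminating its row and column leaves {6}.
Row 5, column 6: eliminating its row and column leaves {1}.
Row 6, column 3: eliminating its row and column leaves {3}.
Row 6, column 4: eliminating its row and column leaves {3, 6}.
Only one assignment across all blanks avoids any row or column repeat, giving 1 completion.

1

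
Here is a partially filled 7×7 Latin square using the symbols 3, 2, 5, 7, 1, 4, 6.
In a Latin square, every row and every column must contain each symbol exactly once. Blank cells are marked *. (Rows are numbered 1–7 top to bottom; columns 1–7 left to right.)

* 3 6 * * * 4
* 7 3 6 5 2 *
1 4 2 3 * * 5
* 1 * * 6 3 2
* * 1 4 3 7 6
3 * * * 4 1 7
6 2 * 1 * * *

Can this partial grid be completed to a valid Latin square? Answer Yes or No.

Row 1, column 6: row 1 has {3, 4, 6} and column 6 has {3, 2, 7, 1}, so it must be 5.
Row 2, column 1: row 2 has {3, 2, 5, 7, 6} and column 1 has {3, 1, 6}, so it must be 4.
Row 2, column 7: row 2 has {3, 2, 5, 7, 4, 6} and column 7 has {2, 5, 7, 4, 6}, so it must be 1.
Row 3, column 5: row 3 has {3, 2, 5, 1, 4} and column 5 has {3, 5, 4, 6}, so it must be 7.
Now row 7, column 5: row 7 together with column 5 already contain {3, 2, 5, 7, 1, 4, 6} — every symbol — so nothing can go there. The grid has no valid completion.

No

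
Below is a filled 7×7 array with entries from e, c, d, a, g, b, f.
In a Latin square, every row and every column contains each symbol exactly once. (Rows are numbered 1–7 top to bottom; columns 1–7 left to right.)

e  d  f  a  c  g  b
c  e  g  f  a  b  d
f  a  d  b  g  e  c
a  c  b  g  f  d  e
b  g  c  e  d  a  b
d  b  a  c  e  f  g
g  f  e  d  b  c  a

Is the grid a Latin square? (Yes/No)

Row 5 contains b twice (at columns 1 and 7), so it is not a permutation.

No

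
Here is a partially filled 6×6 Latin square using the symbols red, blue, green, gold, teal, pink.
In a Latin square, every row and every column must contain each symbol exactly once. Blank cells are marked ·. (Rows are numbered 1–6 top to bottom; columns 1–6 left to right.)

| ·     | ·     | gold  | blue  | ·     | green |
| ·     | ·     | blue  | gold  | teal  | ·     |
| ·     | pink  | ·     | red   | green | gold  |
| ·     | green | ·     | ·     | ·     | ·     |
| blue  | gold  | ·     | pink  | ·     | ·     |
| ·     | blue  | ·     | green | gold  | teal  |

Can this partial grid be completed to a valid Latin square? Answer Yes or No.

Row 2, column 2: row 2 has {blue, gold, teal} and column 2 has {blue, green, gold, pink}, so it must be red.
Row 1, column 2: row 1 has {blue, green, gold} and column 2 has {red, blue, green, gold, pink}, so it must be teal.
Row 2, column 6: row 2 has {red, blue, gold, teal} and column 6 has {green, gold, teal}, so it must be pink.
Row 2, column 1: row 2 has {red, blue, gold, teal, pink} and column 1 has {blue}, so it must be green.
Row 3, column 1: row 3 has {red, green, gold, pink} and column 1 has {blue, green}, so it must be teal.
Now row 3, column 3: row 3 together with column 3 already contain {red, blue, green, gold, teal, pink} — every symbol — so nothing can go there. The grid has no valid completion.

No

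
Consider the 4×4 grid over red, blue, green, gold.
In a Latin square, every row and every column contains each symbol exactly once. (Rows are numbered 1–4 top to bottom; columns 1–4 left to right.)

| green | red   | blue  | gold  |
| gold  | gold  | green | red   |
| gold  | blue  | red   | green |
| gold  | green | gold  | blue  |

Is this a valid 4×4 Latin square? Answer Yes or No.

Row 4 contains gold twice (at columns 1 and 3); row 2 is also not a permutation.

No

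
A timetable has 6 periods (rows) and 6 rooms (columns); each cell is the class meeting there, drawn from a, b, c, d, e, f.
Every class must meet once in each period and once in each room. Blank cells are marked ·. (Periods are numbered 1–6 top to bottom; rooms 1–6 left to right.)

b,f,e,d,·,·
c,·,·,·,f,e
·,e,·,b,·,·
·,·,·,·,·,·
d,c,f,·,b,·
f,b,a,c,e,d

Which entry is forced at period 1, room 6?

c

Period 2, room 4: period 2 has {c, e, f} and room 4 has {b, c, d}, leaving only a.
Period 2, room 2: period 2 has {a, c, e, f} and room 2 has {b, c, e, f}, leaving only d.
Period 2, room 3: period 2 has {a, c, d, e, f} and room 3 has {a, e, f}, leaving only b.
Period 3, room 1: period 3 has {b, e} and room 1 has {b, c, d, f}, leaving only a.
Period 4, room 1: period 4 has {} and room 1 has {a, b, c, d, f}, leaving only e.
Period 4, room 2: period 4 has {e} and room 2 has {b, c, d, e, f}, leaving only a.
Period 4, room 4: period 4 has {a, e} and room 4 has {a, b, c, d}, leaving only f.
Period 5, room 4: period 5 has {b, c, d, f} and room 4 has {a, b, c, d, f}, leaving only e.
Period 5, room 6: period 5 has {b, c, d, e, f} and room 6 has {d, e}, leaving only a.
Period 1 already has {b, d, e, f} and room 6 already has {a, d, e}, so period 1, room 6 must be c.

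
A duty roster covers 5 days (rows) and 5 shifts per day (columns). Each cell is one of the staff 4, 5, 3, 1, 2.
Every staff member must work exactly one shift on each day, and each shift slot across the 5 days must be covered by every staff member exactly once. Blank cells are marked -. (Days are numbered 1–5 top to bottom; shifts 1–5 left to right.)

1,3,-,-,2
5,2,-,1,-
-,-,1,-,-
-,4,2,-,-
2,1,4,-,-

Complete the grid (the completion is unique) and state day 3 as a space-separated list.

4 5 1 2 3

Day 3, shift 2: day 3 has {1} and shift 2 has {4, 3, 1, 2}, leaving only 5.
Day 1, shift 3: day 1 has {3, 1, 2} and shift 3 has {4, 1, 2}, leaving only 5.
Day 1, shift 4: day 1 has {5, 3, 1, 2} and shift 4 has {1}, leaving only 4.
Day 2, shift 3: day 2 has {5, 1, 2} and shift 3 has {4, 5, 1, 2}, leaving only 3.
Day 2, shift 5: day 2 has {5, 3, 1, 2} and shift 5 has {2}, leaving only 4.
Day 3, shift 5: day 3 has {5, 1} and shift 5 has {4, 2}, leaving only 3.
Day 3, shift 1: day 3 has {5, 3, 1} and shift 1 has {5, 1, 2}, leaving only 4.
Day 3, shift 4: day 3 has {4, 5, 3, 1} and shift 4 has {4, 1}, leaving only 2.
So day 3 reads: 4 5 1 2 3.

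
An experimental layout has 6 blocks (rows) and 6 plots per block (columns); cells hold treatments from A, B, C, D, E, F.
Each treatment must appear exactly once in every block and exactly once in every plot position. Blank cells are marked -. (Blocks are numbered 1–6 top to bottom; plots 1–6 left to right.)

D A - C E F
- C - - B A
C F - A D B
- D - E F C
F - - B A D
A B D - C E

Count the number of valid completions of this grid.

Block 1, plot 3: eliminating its block and plot leaves {B}.
Block 2, plot 1: eliminating its block and plot leaves {E}.
Block 2, plot 3: eliminating its block and plot leaves {E, F}.
Block 2, plot 4: eliminating its block and plot leaves {D, F}.
Block 3, plot 3: eliminating its block and plot leaves {E}.
Block 4, plot 1: eliminating its block and plot leaves {B}.
Block 4, plot 3: eliminating its block and plot leaves {A, B}.
Block 5, plot 2: eliminating its block and plot leaves {E}.
Block 5, plot 3: eliminating its block and plot leaves {C, E}.
Block 6, plot 4: eliminating its block and plot leaves {F}.
Only one assignment across all blanks avoids any block or plot repeat, giving 1 completion.

1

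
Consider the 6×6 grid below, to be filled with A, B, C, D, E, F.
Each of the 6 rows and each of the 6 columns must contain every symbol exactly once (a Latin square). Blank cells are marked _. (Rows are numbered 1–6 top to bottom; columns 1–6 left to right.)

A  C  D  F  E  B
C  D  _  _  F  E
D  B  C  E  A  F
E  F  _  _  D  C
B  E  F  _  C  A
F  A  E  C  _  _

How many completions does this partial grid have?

Row 2, column 3: eliminating its row and column leaves {A, B}.
Row 2, column 4: eliminating its row and column leaves {A, B}.
Row 4, column 3: eliminating its row and column leaves {A, B}.
Row 4, column 4: eliminating its row and column leaves {A, B}.
Row 5, column 4: eliminating its row and column leaves {D}.
Row 6, column 5: eliminating its row and column leaves {B}.
Row 6, column 6: eliminating its row and column leaves {D}.
Enumerating the assignments across these blanks that avoid any row or column repeat gives 2 completions.

2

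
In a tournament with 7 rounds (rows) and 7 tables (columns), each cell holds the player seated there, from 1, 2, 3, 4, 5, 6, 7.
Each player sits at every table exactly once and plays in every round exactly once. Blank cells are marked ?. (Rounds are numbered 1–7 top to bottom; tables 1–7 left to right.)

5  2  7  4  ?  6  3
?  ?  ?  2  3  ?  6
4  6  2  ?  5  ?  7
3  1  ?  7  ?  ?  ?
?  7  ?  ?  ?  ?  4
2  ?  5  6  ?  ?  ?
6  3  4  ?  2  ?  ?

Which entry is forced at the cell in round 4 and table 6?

Round 1, table 5: round 1 has {2, 3, 4, 5, 6, 7} and table 5 has {2, 3, 5}, leaving only 1.
Round 2, table 3: round 2 has {2, 3, 6} and table 3 has {2, 4, 5, 7}, leaving only 1.
Round 2, table 1: round 2 has {1, 2, 3, 6} and table 1 has {2, 3, 4, 5, 6}, leaving only 7.
Round 4, table 3: round 4 has {1, 3, 7} and table 3 has {1, 2, 4, 5, 7}, leaving only 6.
Round 4, table 5: round 4 has {1, 3, 6, 7} and table 5 has {1, 2, 3, 5}, leaving only 4.
Round 5, table 1: round 5 has {4, 7} and table 1 has {2, 3, 4, 5, 6, 7}, leaving only 1.
Round 5, table 3: round 5 has {1, 4, 7} and table 3 has {1, 2, 4, 5, 6, 7}, leaving only 3.
Round 5, table 4: round 5 has {1, 3, 4, 7} and table 4 has {2, 4, 6, 7}, leaving only 5.
Round 5, table 5: round 5 has {1, 3, 4, 5, 7} and table 5 has {1, 2, 3, 4, 5}, leaving only 6.
Round 5, table 6: round 5 has {1, 3, 4, 5, 6, 7} and table 6 has {6}, leaving only 2.
Round 4 already has {1, 3, 4, 6, 7} and table 6 already has {2, 6}, so round 4, table 6 must be 5.

5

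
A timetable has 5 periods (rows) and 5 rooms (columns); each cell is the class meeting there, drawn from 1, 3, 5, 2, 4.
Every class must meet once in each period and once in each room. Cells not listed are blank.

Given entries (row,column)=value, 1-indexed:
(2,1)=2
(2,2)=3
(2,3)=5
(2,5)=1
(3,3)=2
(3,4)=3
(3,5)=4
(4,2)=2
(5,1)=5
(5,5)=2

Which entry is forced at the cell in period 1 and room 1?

3

Period 2, room 4: period 2 has {1, 3, 5, 2} and room 4 has {3}, leaving only 4.
Period 3, room 1: period 3 has {3, 2, 4} and room 1 has {5, 2}, leaving only 1.
Period 3, room 2: period 3 has {1, 3, 2, 4} and room 2 has {3, 2}, leaving only 5.
Period 5, room 4: period 5 has {5, 2} and room 4 has {3, 4}, leaving only 1.
Period 4, room 4: period 4 has {2} and room 4 has {1, 3, 4}, leaving only 5.
Period 1, room 4: period 1 has {} and room 4 has {1, 3, 5, 4}, leaving only 2.
Period 4, room 5: period 4 has {5, 2} and room 5 has {1, 2, 4}, leaving only 3.
Period 1, room 5: period 1 has {2} and room 5 has {1, 3, 2, 4}, leaving only 5.
Period 4, room 1: period 4 has {3, 5, 2} and room 1 has {1, 5, 2}, leaving only 4.
Period 1 already has {5, 2} and room 1 already has {1, 5, 2, 4}, so period 1, room 1 must be 3.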